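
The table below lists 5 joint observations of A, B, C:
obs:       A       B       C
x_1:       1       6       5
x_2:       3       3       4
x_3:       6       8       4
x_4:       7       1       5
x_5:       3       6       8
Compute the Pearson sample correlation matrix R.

Step 1 — column means:
  mean(A) = (1 + 3 + 6 + 7 + 3) / 5 = 20/5 = 4
  mean(B) = (6 + 3 + 8 + 1 + 6) / 5 = 24/5 = 4.8
  mean(C) = (5 + 4 + 4 + 5 + 8) / 5 = 26/5 = 5.2

Step 2 — sample variances and covariances s[i,j] = (1/(n-1)) · Σ_k (x_{k,i} - mean_i) · (x_{k,j} - mean_j), with n-1 = 4:
  s[A,A] = ((-3)·(-3) + (-1)·(-1) + (2)·(2) + (3)·(3) + (-1)·(-1)) / 4 = 24/4 = 6
  s[A,B] = ((-3)·(1.2) + (-1)·(-1.8) + (2)·(3.2) + (3)·(-3.8) + (-1)·(1.2)) / 4 = -8/4 = -2
  s[A,C] = ((-3)·(-0.2) + (-1)·(-1.2) + (2)·(-1.2) + (3)·(-0.2) + (-1)·(2.8)) / 4 = -4/4 = -1
  s[B,B] = ((1.2)·(1.2) + (-1.8)·(-1.8) + (3.2)·(3.2) + (-3.8)·(-3.8) + (1.2)·(1.2)) / 4 = 30.8/4 = 7.7
  s[B,C] = ((1.2)·(-0.2) + (-1.8)·(-1.2) + (3.2)·(-1.2) + (-3.8)·(-0.2) + (1.2)·(2.8)) / 4 = 2.2/4 = 0.55
  s[C,C] = ((-0.2)·(-0.2) + (-1.2)·(-1.2) + (-1.2)·(-1.2) + (-0.2)·(-0.2) + (2.8)·(2.8)) / 4 = 10.8/4 = 2.7
  Sample standard deviations s_i = √(s[i,i]):
  s(A) = √(6) = 2.4495
  s(B) = √(7.7) = 2.7749
  s(C) = √(2.7) = 1.6432

Step 3 — r_{ij} = s_{ij} / (s_i · s_j):
  r[A,A] = 1 (diagonal).
  r[A,B] = -2 / (2.4495 · 2.7749) = -2 / 6.7971 = -0.2942
  r[A,C] = -1 / (2.4495 · 1.6432) = -1 / 4.0249 = -0.2485
  r[B,B] = 1 (diagonal).
  r[B,C] = 0.55 / (2.7749 · 1.6432) = 0.55 / 4.5596 = 0.1206
  r[C,C] = 1 (diagonal).

R is symmetric with unit diagonal. Assembling:

R = [[1, -0.2942, -0.2485],
 [-0.2942, 1, 0.1206],
 [-0.2485, 0.1206, 1]]


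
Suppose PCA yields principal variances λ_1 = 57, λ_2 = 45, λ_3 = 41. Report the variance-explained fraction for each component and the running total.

Step 1 — total variance = trace(Sigma) = Σ λ_i = 57 + 45 + 41 = 143.

Step 2 — fraction explained by component i = λ_i / Σ λ:
  PC1: 57/143 = 0.3986
  PC2: 45/143 = 0.3147
  PC3: 41/143 = 0.2867

Step 3 — cumulative fraction after k components = (λ_1 + ... + λ_k) / Σ λ:
  k = 1: 57/143 = 0.3986
  k = 2: (57 + 45)/143 = 102/143 = 0.7133
  k = 3: (57 + 45 + 41)/143 = 143/143 = 1

Summary (fraction, with percent):

explained: PC1 0.3986 (39.86%), PC2 0.3147 (31.47%), PC3 0.2867 (28.67%);  cumulative: 0.3986, 0.7133, 1


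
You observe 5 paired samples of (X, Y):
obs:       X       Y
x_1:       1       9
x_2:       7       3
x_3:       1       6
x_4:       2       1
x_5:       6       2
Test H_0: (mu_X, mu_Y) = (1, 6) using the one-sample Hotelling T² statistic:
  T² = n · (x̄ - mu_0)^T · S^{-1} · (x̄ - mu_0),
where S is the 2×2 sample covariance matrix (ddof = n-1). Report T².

Step 1 — sample mean vector:
  mean(X) = (1 + 7 + 1 + 2 + 6) / 5 = 17/5 = 3.4
  mean(Y) = (9 + 3 + 6 + 1 + 2) / 5 = 21/5 = 4.2
  x̄ = (3.4, 4.2),  deviation x̄ - mu_0 = (3.4, 4.2) - (1, 6) = (2.4, -1.8).

Step 2 — sample covariance matrix, S[i,j] = (1/(n-1)) · Σ_k (x_{k,i} - mean_i) · (x_{k,j} - mean_j), divisor n-1 = 4:
  S[X,X] = ((-2.4)·(-2.4) + (3.6)·(3.6) + (-2.4)·(-2.4) + (-1.4)·(-1.4) + (2.6)·(2.6)) / 4 = 33.2/4 = 8.3
  S[X,Y] = ((-2.4)·(4.8) + (3.6)·(-1.2) + (-2.4)·(1.8) + (-1.4)·(-3.2) + (2.6)·(-2.2)) / 4 = -21.4/4 = -5.35
  S[Y,Y] = ((4.8)·(4.8) + (-1.2)·(-1.2) + (1.8)·(1.8) + (-3.2)·(-3.2) + (-2.2)·(-2.2)) / 4 = 42.8/4 = 10.7
  S = [[8.3, -5.35],
 [-5.35, 10.7]].

Step 3 — invert S. det(S) = 8.3·10.7 - (-5.35)² = 60.1875.
  S^{-1} = (1/det) · [[d, -b], [-b, a]] = [[0.1778, 0.0889],
 [0.0889, 0.1379]].

Step 4 — quadratic form (x̄ - mu_0)^T · S^{-1} · (x̄ - mu_0):
  S^{-1} · (x̄ - mu_0) = (0.2667, -0.0349),
  (x̄ - mu_0)^T · [...] = (2.4)·(0.2667) + (-1.8)·(-0.0349) = 0.7028.

Step 5 — scale by n: T² = 5 · 0.7028 = 3.514.

T² ≈ 3.514


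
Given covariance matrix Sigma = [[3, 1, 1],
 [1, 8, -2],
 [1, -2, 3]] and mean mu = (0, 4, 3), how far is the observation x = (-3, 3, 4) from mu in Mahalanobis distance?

Step 1 — centre the observation: (x - mu) = (-3, -1, 1).

Step 2 — invert Sigma (cofactor / det for 3×3, or solve directly):
  Sigma^{-1} = [[0.4444, -0.1111, -0.2222],
 [-0.1111, 0.1778, 0.1556],
 [-0.2222, 0.1556, 0.5111]].

Step 3 — form the quadratic (x - mu)^T · Sigma^{-1} · (x - mu):
  Sigma^{-1} · (x - mu) = (-1.4444, 0.3111, 1.0222).
  (x - mu)^T · [Sigma^{-1} · (x - mu)] = (-3)·(-1.4444) + (-1)·(0.3111) + (1)·(1.0222) = 5.0444.

Step 4 — take square root: d = √(5.0444) ≈ 2.246.

d(x, mu) = √(5.0444) ≈ 2.246


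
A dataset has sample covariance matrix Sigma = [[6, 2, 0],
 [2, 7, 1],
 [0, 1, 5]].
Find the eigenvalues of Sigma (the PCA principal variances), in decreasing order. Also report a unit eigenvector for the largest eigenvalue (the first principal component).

Step 1 — characteristic polynomial p(λ) = det(λI - Sigma) = λ³ - tr·λ² + c_1·λ - det, where tr = trace, c_1 = sum of the principal 2×2 minors, det = det(Sigma):
  tr = 6 + 7 + 5 = 18,
  c_1 = (6·7 - (2)²) + (6·5 - (0)²) + (7·5 - (1)²) = 38 + 30 + 34 = 102,
  det = 6·(7·5 - (1)²) - (2)·((2)·5 - (1)·(0)) + (0)·((2)·(1) - 7·(0)) = 6·(34) - (2)·(10) + (0)·(2) = 184.
  So p(λ) = λ³ - 18λ² + 102λ - 184.
Step 2 — look for an integer root (rational root theorem: any rational root is an integer divisor of 184). Testing λ = 4:
  p(4) = 64 - 288 + 408 - 184 = 0  ✓
  Dividing out (λ - 4): p(λ) = (λ - 4)(λ² - 14λ + 46).
Step 3 — remaining eigenvalues from the quadratic λ² - 14λ + 46 = 0:
  Δ = 14² - 4·46 = 196 - 184 = 12,  λ = (14 ± √12)/2 = (14 ± 3.4641)/2 ≈ 8.7321 or 5.2679.
  Sorted: λ_1 = 8.7321,  λ_2 = 5.2679,  λ_3 = 4  (check: sum = 18 = tr ✓).

Step 4 — unit eigenvector for λ_1 ≈ 8.7321: v spans the null space of (Sigma - λ_1 I), whose rows are
  r_1 = (-2.7321, 2, 0),  r_2 = (2, -1.7321, 1),  r_3 = (0, 1, -3.7321).
  v is orthogonal to every row, so take v ∝ r_1 × r_2 = ((2)·(1) - (0)·(-1.7321), (0)·(2) - (-2.7321)·(1), (-2.7321)·(-1.7321) - (2)·(2)) ≈ (2, 2.7321, 0.7321).
  Let u = (2, 2.7321, 0.7321).
  ||u|| = √((2)² + (2.7321)² + (0.7321)²) = √(12) ≈ 3.4641,  v_1 = u/||u|| ≈ (0.5774, 0.7887, 0.2113) (||v_1|| = 1).

λ_1 = 8.7321,  λ_2 = 5.2679,  λ_3 = 4;  v_1 ≈ (0.5774, 0.7887, 0.2113)


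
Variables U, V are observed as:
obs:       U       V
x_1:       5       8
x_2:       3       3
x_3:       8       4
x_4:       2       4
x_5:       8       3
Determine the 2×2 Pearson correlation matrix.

Step 1 — column means:
  mean(U) = (5 + 3 + 8 + 2 + 8) / 5 = 26/5 = 5.2
  mean(V) = (8 + 3 + 4 + 4 + 3) / 5 = 22/5 = 4.4

Step 2 — sample variances and covariances s[i,j] = (1/(n-1)) · Σ_k (x_{k,i} - mean_i) · (x_{k,j} - mean_j), with n-1 = 4:
  s[U,U] = ((-0.2)·(-0.2) + (-2.2)·(-2.2) + (2.8)·(2.8) + (-3.2)·(-3.2) + (2.8)·(2.8)) / 4 = 30.8/4 = 7.7
  s[U,V] = ((-0.2)·(3.6) + (-2.2)·(-1.4) + (2.8)·(-0.4) + (-3.2)·(-0.4) + (2.8)·(-1.4)) / 4 = -1.4/4 = -0.35
  s[V,V] = ((3.6)·(3.6) + (-1.4)·(-1.4) + (-0.4)·(-0.4) + (-0.4)·(-0.4) + (-1.4)·(-1.4)) / 4 = 17.2/4 = 4.3
  Sample standard deviations s_i = √(s[i,i]):
  s(U) = √(7.7) = 2.7749
  s(V) = √(4.3) = 2.0736

Step 3 — r_{ij} = s_{ij} / (s_i · s_j):
  r[U,U] = 1 (diagonal).
  r[U,V] = -0.35 / (2.7749 · 2.0736) = -0.35 / 5.7541 = -0.0608
  r[V,V] = 1 (diagonal).

R is symmetric with unit diagonal. Assembling:

R = [[1, -0.0608],
 [-0.0608, 1]]


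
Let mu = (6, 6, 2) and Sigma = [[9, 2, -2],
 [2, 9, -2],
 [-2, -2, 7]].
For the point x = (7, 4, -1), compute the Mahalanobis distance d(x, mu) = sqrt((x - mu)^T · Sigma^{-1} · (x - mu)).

Step 1 — centre the observation: (x - mu) = (1, -2, -3).

Step 2 — invert Sigma (cofactor / det for 3×3, or solve directly):
  Sigma^{-1} = [[0.1222, -0.0207, 0.029],
 [-0.0207, 0.1222, 0.029],
 [0.029, 0.029, 0.1594]].

Step 3 — form the quadratic (x - mu)^T · Sigma^{-1} · (x - mu):
  Sigma^{-1} · (x - mu) = (0.0766, -0.352, -0.5072).
  (x - mu)^T · [Sigma^{-1} · (x - mu)] = (1)·(0.0766) + (-2)·(-0.352) + (-3)·(-0.5072) = 2.3023.

Step 4 — take square root: d = √(2.3023) ≈ 1.5173.

d(x, mu) = √(2.3023) ≈ 1.5173


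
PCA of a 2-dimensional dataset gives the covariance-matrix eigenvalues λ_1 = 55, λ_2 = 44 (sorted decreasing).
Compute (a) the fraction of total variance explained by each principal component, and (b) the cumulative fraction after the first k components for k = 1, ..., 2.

Step 1 — total variance = trace(Sigma) = Σ λ_i = 55 + 44 = 99.

Step 2 — fraction explained by component i = λ_i / Σ λ:
  PC1: 55/99 = 0.5556
  PC2: 44/99 = 0.4444

Step 3 — cumulative fraction after k components = (λ_1 + ... + λ_k) / Σ λ:
  k = 1: 55/99 = 0.5556
  k = 2: (55 + 44)/99 = 99/99 = 1

Summary (fraction, with percent):

explained: PC1 0.5556 (55.56%), PC2 0.4444 (44.44%);  cumulative: 0.5556, 1


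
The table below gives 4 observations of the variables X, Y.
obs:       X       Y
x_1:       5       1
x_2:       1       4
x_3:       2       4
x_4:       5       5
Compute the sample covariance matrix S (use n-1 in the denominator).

Step 1 — column means:
  mean(X) = (5 + 1 + 2 + 5) / 4 = 13/4 = 3.25
  mean(Y) = (1 + 4 + 4 + 5) / 4 = 14/4 = 3.5

Step 2 — sample covariance S[i,j] = (1/(n-1)) · Σ_k (x_{k,i} - mean_i) · (x_{k,j} - mean_j), with n-1 = 3.
  S[X,X] = ((1.75)·(1.75) + (-2.25)·(-2.25) + (-1.25)·(-1.25) + (1.75)·(1.75)) / 3 = 12.75/3 = 4.25
  S[X,Y] = ((1.75)·(-2.5) + (-2.25)·(0.5) + (-1.25)·(0.5) + (1.75)·(1.5)) / 3 = -3.5/3 = -1.1667
  S[Y,Y] = ((-2.5)·(-2.5) + (0.5)·(0.5) + (0.5)·(0.5) + (1.5)·(1.5)) / 3 = 9/3 = 3

S is symmetric (S[j,i] = S[i,j]). Assembling:

S = [[4.25, -1.1667],
 [-1.1667, 3]]


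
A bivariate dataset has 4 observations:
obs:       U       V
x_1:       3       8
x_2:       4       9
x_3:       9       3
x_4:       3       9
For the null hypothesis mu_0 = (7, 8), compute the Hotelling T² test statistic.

Step 1 — sample mean vector:
  mean(U) = (3 + 4 + 9 + 3) / 4 = 19/4 = 4.75
  mean(V) = (8 + 9 + 3 + 9) / 4 = 29/4 = 7.25
  x̄ = (4.75, 7.25),  deviation x̄ - mu_0 = (4.75, 7.25) - (7, 8) = (-2.25, -0.75).

Step 2 — sample covariance matrix, S[i,j] = (1/(n-1)) · Σ_k (x_{k,i} - mean_i) · (x_{k,j} - mean_j), divisor n-1 = 3:
  S[U,U] = ((-1.75)·(-1.75) + (-0.75)·(-0.75) + (4.25)·(4.25) + (-1.75)·(-1.75)) / 3 = 24.75/3 = 8.25
  S[U,V] = ((-1.75)·(0.75) + (-0.75)·(1.75) + (4.25)·(-4.25) + (-1.75)·(1.75)) / 3 = -23.75/3 = -7.9167
  S[V,V] = ((0.75)·(0.75) + (1.75)·(1.75) + (-4.25)·(-4.25) + (1.75)·(1.75)) / 3 = 24.75/3 = 8.25
  S = [[8.25, -7.9167],
 [-7.9167, 8.25]].

Step 3 — invert S. det(S) = 8.25·8.25 - (-7.9167)² = 5.3889.
  S^{-1} = (1/det) · [[d, -b], [-b, a]] = [[1.5309, 1.4691],
 [1.4691, 1.5309]].

Step 4 — quadratic form (x̄ - mu_0)^T · S^{-1} · (x̄ - mu_0):
  S^{-1} · (x̄ - mu_0) = (-4.5464, -4.4536),
  (x̄ - mu_0)^T · [...] = (-2.25)·(-4.5464) + (-0.75)·(-4.4536) = 13.5696.

Step 5 — scale by n: T² = 4 · 13.5696 = 54.2784.

T² ≈ 54.2784


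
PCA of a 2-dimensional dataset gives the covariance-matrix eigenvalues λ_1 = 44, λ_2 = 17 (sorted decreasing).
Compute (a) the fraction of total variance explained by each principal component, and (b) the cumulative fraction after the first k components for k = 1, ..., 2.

Step 1 — total variance = trace(Sigma) = Σ λ_i = 44 + 17 = 61.

Step 2 — fraction explained by component i = λ_i / Σ λ:
  PC1: 44/61 = 0.7213
  PC2: 17/61 = 0.2787

Step 3 — cumulative fraction after k components = (λ_1 + ... + λ_k) / Σ λ:
  k = 1: 44/61 = 0.7213
  k = 2: (44 + 17)/61 = 61/61 = 1

Summary (fraction, with percent):

explained: PC1 0.7213 (72.13%), PC2 0.2787 (27.87%);  cumulative: 0.7213, 1


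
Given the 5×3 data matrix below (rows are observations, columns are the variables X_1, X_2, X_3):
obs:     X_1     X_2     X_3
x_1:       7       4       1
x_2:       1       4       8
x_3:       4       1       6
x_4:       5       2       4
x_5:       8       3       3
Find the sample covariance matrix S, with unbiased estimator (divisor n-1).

Step 1 — column means:
  mean(X_1) = (7 + 1 + 4 + 5 + 8) / 5 = 25/5 = 5
  mean(X_2) = (4 + 4 + 1 + 2 + 3) / 5 = 14/5 = 2.8
  mean(X_3) = (1 + 8 + 6 + 4 + 3) / 5 = 22/5 = 4.4

Step 2 — sample covariance S[i,j] = (1/(n-1)) · Σ_k (x_{k,i} - mean_i) · (x_{k,j} - mean_j), with n-1 = 4.
  S[X_1,X_1] = ((2)·(2) + (-4)·(-4) + (-1)·(-1) + (0)·(0) + (3)·(3)) / 4 = 30/4 = 7.5
  S[X_1,X_2] = ((2)·(1.2) + (-4)·(1.2) + (-1)·(-1.8) + (0)·(-0.8) + (3)·(0.2)) / 4 = 0/4 = 0
  S[X_1,X_3] = ((2)·(-3.4) + (-4)·(3.6) + (-1)·(1.6) + (0)·(-0.4) + (3)·(-1.4)) / 4 = -27/4 = -6.75
  S[X_2,X_2] = ((1.2)·(1.2) + (1.2)·(1.2) + (-1.8)·(-1.8) + (-0.8)·(-0.8) + (0.2)·(0.2)) / 4 = 6.8/4 = 1.7
  S[X_2,X_3] = ((1.2)·(-3.4) + (1.2)·(3.6) + (-1.8)·(1.6) + (-0.8)·(-0.4) + (0.2)·(-1.4)) / 4 = -2.6/4 = -0.65
  S[X_3,X_3] = ((-3.4)·(-3.4) + (3.6)·(3.6) + (1.6)·(1.6) + (-0.4)·(-0.4) + (-1.4)·(-1.4)) / 4 = 29.2/4 = 7.3

S is symmetric (S[j,i] = S[i,j]). Assembling:

S = [[7.5, 0, -6.75],
 [0, 1.7, -0.65],
 [-6.75, -0.65, 7.3]]


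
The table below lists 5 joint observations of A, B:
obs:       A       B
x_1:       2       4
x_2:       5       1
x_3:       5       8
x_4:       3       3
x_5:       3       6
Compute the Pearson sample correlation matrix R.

Step 1 — column means:
  mean(A) = (2 + 5 + 5 + 3 + 3) / 5 = 18/5 = 3.6
  mean(B) = (4 + 1 + 8 + 3 + 6) / 5 = 22/5 = 4.4

Step 2 — sample variances and covariances s[i,j] = (1/(n-1)) · Σ_k (x_{k,i} - mean_i) · (x_{k,j} - mean_j), with n-1 = 4:
  s[A,A] = ((-1.6)·(-1.6) + (1.4)·(1.4) + (1.4)·(1.4) + (-0.6)·(-0.6) + (-0.6)·(-0.6)) / 4 = 7.2/4 = 1.8
  s[A,B] = ((-1.6)·(-0.4) + (1.4)·(-3.4) + (1.4)·(3.6) + (-0.6)·(-1.4) + (-0.6)·(1.6)) / 4 = 0.8/4 = 0.2
  s[B,B] = ((-0.4)·(-0.4) + (-3.4)·(-3.4) + (3.6)·(3.6) + (-1.4)·(-1.4) + (1.6)·(1.6)) / 4 = 29.2/4 = 7.3
  Sample standard deviations s_i = √(s[i,i]):
  s(A) = √(1.8) = 1.3416
  s(B) = √(7.3) = 2.7019

Step 3 — r_{ij} = s_{ij} / (s_i · s_j):
  r[A,A] = 1 (diagonal).
  r[A,B] = 0.2 / (1.3416 · 2.7019) = 0.2 / 3.6249 = 0.0552
  r[B,B] = 1 (diagonal).

R is symmetric with unit diagonal. Assembling:

R = [[1, 0.0552],
 [0.0552, 1]]


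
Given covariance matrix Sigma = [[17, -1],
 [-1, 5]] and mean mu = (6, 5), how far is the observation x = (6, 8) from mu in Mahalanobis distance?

Step 1 — centre the observation: (x - mu) = (0, 3).

Step 2 — invert Sigma. det(Sigma) = 17·5 - (-1)² = 84.
  Sigma^{-1} = (1/det) · [[d, -b], [-b, a]] = [[0.0595, 0.0119],
 [0.0119, 0.2024]].

Step 3 — form the quadratic (x - mu)^T · Sigma^{-1} · (x - mu):
  Sigma^{-1} · (x - mu) = (0.0357, 0.6071).
  (x - mu)^T · [Sigma^{-1} · (x - mu)] = (0)·(0.0357) + (3)·(0.6071) = 1.8214.

Step 4 — take square root: d = √(1.8214) ≈ 1.3496.

d(x, mu) = √(1.8214) ≈ 1.3496


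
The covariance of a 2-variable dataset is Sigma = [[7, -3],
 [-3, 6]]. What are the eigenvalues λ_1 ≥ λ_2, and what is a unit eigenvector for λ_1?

Step 1 — characteristic polynomial of 2×2 Sigma:
  det(Sigma - λI) = λ² - trace · λ + det = 0.
  trace = 7 + 6 = 13, det = 7·6 - (-3)² = 33.
Step 2 — discriminant:
  Δ = trace² - 4·det = 169 - 132 = 37.
Step 3 — eigenvalues:
  λ = (trace ± √Δ)/2 = (13 ± 6.0828)/2,
  λ_1 = 9.5414,  λ_2 = 3.4586.

Step 4 — unit eigenvector for λ_1: solve (Sigma - λ_1 I)v = 0. First row:
  (7 - 9.5414)·v_x + (-3)·v_y = 0, i.e. (-2.5414)·v_x + (-3)·v_y = 0,
  so v ∝ (b, λ_1 - a) = (-3, 2.5414); multiply by -1 so the first entry is positive: u = (3, -2.5414).
  ||u|| = √((3)² + (-2.5414)²) = √(15.4586) ≈ 3.9317,
  v_1 = u/||u|| ≈ (0.763, -0.6464) (||v_1|| = 1).

λ_1 = 9.5414,  λ_2 = 3.4586;  v_1 ≈ (0.763, -0.6464)


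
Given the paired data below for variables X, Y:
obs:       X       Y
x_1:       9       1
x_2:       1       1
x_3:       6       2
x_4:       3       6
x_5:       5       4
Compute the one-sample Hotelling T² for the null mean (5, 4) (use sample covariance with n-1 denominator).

Step 1 — sample mean vector:
  mean(X) = (9 + 1 + 6 + 3 + 5) / 5 = 24/5 = 4.8
  mean(Y) = (1 + 1 + 2 + 6 + 4) / 5 = 14/5 = 2.8
  x̄ = (4.8, 2.8),  deviation x̄ - mu_0 = (4.8, 2.8) - (5, 4) = (-0.2, -1.2).

Step 2 — sample covariance matrix, S[i,j] = (1/(n-1)) · Σ_k (x_{k,i} - mean_i) · (x_{k,j} - mean_j), divisor n-1 = 4:
  S[X,X] = ((4.2)·(4.2) + (-3.8)·(-3.8) + (1.2)·(1.2) + (-1.8)·(-1.8) + (0.2)·(0.2)) / 4 = 36.8/4 = 9.2
  S[X,Y] = ((4.2)·(-1.8) + (-3.8)·(-1.8) + (1.2)·(-0.8) + (-1.8)·(3.2) + (0.2)·(1.2)) / 4 = -7.2/4 = -1.8
  S[Y,Y] = ((-1.8)·(-1.8) + (-1.8)·(-1.8) + (-0.8)·(-0.8) + (3.2)·(3.2) + (1.2)·(1.2)) / 4 = 18.8/4 = 4.7
  S = [[9.2, -1.8],
 [-1.8, 4.7]].

Step 3 — invert S. det(S) = 9.2·4.7 - (-1.8)² = 40.
  S^{-1} = (1/det) · [[d, -b], [-b, a]] = [[0.1175, 0.045],
 [0.045, 0.23]].

Step 4 — quadratic form (x̄ - mu_0)^T · S^{-1} · (x̄ - mu_0):
  S^{-1} · (x̄ - mu_0) = (-0.0775, -0.285),
  (x̄ - mu_0)^T · [...] = (-0.2)·(-0.0775) + (-1.2)·(-0.285) = 0.3575.

Step 5 — scale by n: T² = 5 · 0.3575 = 1.7875.

T² ≈ 1.7875


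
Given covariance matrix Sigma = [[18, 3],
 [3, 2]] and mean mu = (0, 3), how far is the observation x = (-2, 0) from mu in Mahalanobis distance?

Step 1 — centre the observation: (x - mu) = (-2, -3).

Step 2 — invert Sigma. det(Sigma) = 18·2 - (3)² = 27.
  Sigma^{-1} = (1/det) · [[d, -b], [-b, a]] = [[0.0741, -0.1111],
 [-0.1111, 0.6667]].

Step 3 — form the quadratic (x - mu)^T · Sigma^{-1} · (x - mu):
  Sigma^{-1} · (x - mu) = (0.1852, -1.7778).
  (x - mu)^T · [Sigma^{-1} · (x - mu)] = (-2)·(0.1852) + (-3)·(-1.7778) = 4.963.

Step 4 — take square root: d = √(4.963) ≈ 2.2278.

d(x, mu) = √(4.963) ≈ 2.2278


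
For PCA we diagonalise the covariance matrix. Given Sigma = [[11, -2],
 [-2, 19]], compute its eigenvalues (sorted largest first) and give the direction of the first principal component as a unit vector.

Step 1 — characteristic polynomial of 2×2 Sigma:
  det(Sigma - λI) = λ² - trace · λ + det = 0.
  trace = 11 + 19 = 30, det = 11·19 - (-2)² = 205.
Step 2 — discriminant:
  Δ = trace² - 4·det = 900 - 820 = 80.
Step 3 — eigenvalues:
  λ = (trace ± √Δ)/2 = (30 ± 8.9443)/2,
  λ_1 = 19.4721,  λ_2 = 10.5279.

Step 4 — unit eigenvector for λ_1: solve (Sigma - λ_1 I)v = 0. First row:
  (11 - 19.4721)·v_x + (-2)·v_y = 0, i.e. (-8.4721)·v_x + (-2)·v_y = 0,
  so v ∝ (b, λ_1 - a) = (-2, 8.4721); multiply by -1 so the first entry is positive: u = (2, -8.4721).
  ||u|| = √((2)² + (-8.4721)²) = √(75.7771) ≈ 8.705,
  v_1 = u/||u|| ≈ (0.2298, -0.9732) (||v_1|| = 1).

λ_1 = 19.4721,  λ_2 = 10.5279;  v_1 ≈ (0.2298, -0.9732)


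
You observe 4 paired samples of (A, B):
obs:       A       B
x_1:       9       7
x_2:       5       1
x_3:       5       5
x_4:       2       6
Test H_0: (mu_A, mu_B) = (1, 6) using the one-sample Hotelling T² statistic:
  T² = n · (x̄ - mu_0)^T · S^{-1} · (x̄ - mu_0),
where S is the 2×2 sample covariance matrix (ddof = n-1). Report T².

Step 1 — sample mean vector:
  mean(A) = (9 + 5 + 5 + 2) / 4 = 21/4 = 5.25
  mean(B) = (7 + 1 + 5 + 6) / 4 = 19/4 = 4.75
  x̄ = (5.25, 4.75),  deviation x̄ - mu_0 = (5.25, 4.75) - (1, 6) = (4.25, -1.25).

Step 2 — sample covariance matrix, S[i,j] = (1/(n-1)) · Σ_k (x_{k,i} - mean_i) · (x_{k,j} - mean_j), divisor n-1 = 3:
  S[A,A] = ((3.75)·(3.75) + (-0.25)·(-0.25) + (-0.25)·(-0.25) + (-3.25)·(-3.25)) / 3 = 24.75/3 = 8.25
  S[A,B] = ((3.75)·(2.25) + (-0.25)·(-3.75) + (-0.25)·(0.25) + (-3.25)·(1.25)) / 3 = 5.25/3 = 1.75
  S[B,B] = ((2.25)·(2.25) + (-3.75)·(-3.75) + (0.25)·(0.25) + (1.25)·(1.25)) / 3 = 20.75/3 = 6.9167
  S = [[8.25, 1.75],
 [1.75, 6.9167]].

Step 3 — invert S. det(S) = 8.25·6.9167 - (1.75)² = 54.
  S^{-1} = (1/det) · [[d, -b], [-b, a]] = [[0.1281, -0.0324],
 [-0.0324, 0.1528]].

Step 4 — quadratic form (x̄ - mu_0)^T · S^{-1} · (x̄ - mu_0):
  S^{-1} · (x̄ - mu_0) = (0.5849, -0.3287),
  (x̄ - mu_0)^T · [...] = (4.25)·(0.5849) + (-1.25)·(-0.3287) = 2.8966.

Step 5 — scale by n: T² = 4 · 2.8966 = 11.5864.

T² ≈ 11.5864


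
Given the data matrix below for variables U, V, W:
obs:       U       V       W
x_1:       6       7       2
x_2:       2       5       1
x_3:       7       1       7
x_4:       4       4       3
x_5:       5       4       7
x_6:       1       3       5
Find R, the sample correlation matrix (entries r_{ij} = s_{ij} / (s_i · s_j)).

Step 1 — column means:
  mean(U) = (6 + 2 + 7 + 4 + 5 + 1) / 6 = 25/6 = 4.1667
  mean(V) = (7 + 5 + 1 + 4 + 4 + 3) / 6 = 24/6 = 4
  mean(W) = (2 + 1 + 7 + 3 + 7 + 5) / 6 = 25/6 = 4.1667

Step 2 — sample variances and covariances s[i,j] = (1/(n-1)) · Σ_k (x_{k,i} - mean_i) · (x_{k,j} - mean_j), with n-1 = 5:
  s[U,U] = ((1.8333)·(1.8333) + (-2.1667)·(-2.1667) + (2.8333)·(2.8333) + (-0.1667)·(-0.1667) + (0.8333)·(0.8333) + (-3.1667)·(-3.1667)) / 5 = 26.8333/5 = 5.3667
  s[U,V] = ((1.8333)·(3) + (-2.1667)·(1) + (2.8333)·(-3) + (-0.1667)·(0) + (0.8333)·(0) + (-3.1667)·(-1)) / 5 = -2/5 = -0.4
  s[U,W] = ((1.8333)·(-2.1667) + (-2.1667)·(-3.1667) + (2.8333)·(2.8333) + (-0.1667)·(-1.1667) + (0.8333)·(2.8333) + (-3.1667)·(0.8333)) / 5 = 10.8333/5 = 2.1667
  s[V,V] = ((3)·(3) + (1)·(1) + (-3)·(-3) + (0)·(0) + (0)·(0) + (-1)·(-1)) / 5 = 20/5 = 4
  s[V,W] = ((3)·(-2.1667) + (1)·(-3.1667) + (-3)·(2.8333) + (0)·(-1.1667) + (0)·(2.8333) + (-1)·(0.8333)) / 5 = -19/5 = -3.8
  s[W,W] = ((-2.1667)·(-2.1667) + (-3.1667)·(-3.1667) + (2.8333)·(2.8333) + (-1.1667)·(-1.1667) + (2.8333)·(2.8333) + (0.8333)·(0.8333)) / 5 = 32.8333/5 = 6.5667
  Sample standard deviations s_i = √(s[i,i]):
  s(U) = √(5.3667) = 2.3166
  s(V) = √(4) = 2
  s(W) = √(6.5667) = 2.5626

Step 3 — r_{ij} = s_{ij} / (s_i · s_j):
  r[U,U] = 1 (diagonal).
  r[U,V] = -0.4 / (2.3166 · 2) = -0.4 / 4.6332 = -0.0863
  r[U,W] = 2.1667 / (2.3166 · 2.5626) = 2.1667 / 5.9364 = 0.365
  r[V,V] = 1 (diagonal).
  r[V,W] = -3.8 / (2 · 2.5626) = -3.8 / 5.1251 = -0.7414
  r[W,W] = 1 (diagonal).

R is symmetric with unit diagonal. Assembling:

R = [[1, -0.0863, 0.365],
 [-0.0863, 1, -0.7414],
 [0.365, -0.7414, 1]]


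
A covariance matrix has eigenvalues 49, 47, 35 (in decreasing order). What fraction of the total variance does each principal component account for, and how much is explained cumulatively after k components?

Step 1 — total variance = trace(Sigma) = Σ λ_i = 49 + 47 + 35 = 131.

Step 2 — fraction explained by component i = λ_i / Σ λ:
  PC1: 49/131 = 0.374
  PC2: 47/131 = 0.3588
  PC3: 35/131 = 0.2672

Step 3 — cumulative fraction after k components = (λ_1 + ... + λ_k) / Σ λ:
  k = 1: 49/131 = 0.374
  k = 2: (49 + 47)/131 = 96/131 = 0.7328
  k = 3: (49 + 47 + 35)/131 = 131/131 = 1

Summary (fraction, with percent):

explained: PC1 0.374 (37.4%), PC2 0.3588 (35.88%), PC3 0.2672 (26.72%);  cumulative: 0.374, 0.7328, 1


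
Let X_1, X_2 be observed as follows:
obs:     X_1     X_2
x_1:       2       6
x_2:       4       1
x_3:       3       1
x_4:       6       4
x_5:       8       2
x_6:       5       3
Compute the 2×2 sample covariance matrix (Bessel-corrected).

Step 1 — column means:
  mean(X_1) = (2 + 4 + 3 + 6 + 8 + 5) / 6 = 28/6 = 4.6667
  mean(X_2) = (6 + 1 + 1 + 4 + 2 + 3) / 6 = 17/6 = 2.8333

Step 2 — sample covariance S[i,j] = (1/(n-1)) · Σ_k (x_{k,i} - mean_i) · (x_{k,j} - mean_j), with n-1 = 5.
  S[X_1,X_1] = ((-2.6667)·(-2.6667) + (-0.6667)·(-0.6667) + (-1.6667)·(-1.6667) + (1.3333)·(1.3333) + (3.3333)·(3.3333) + (0.3333)·(0.3333)) / 5 = 23.3333/5 = 4.6667
  S[X_1,X_2] = ((-2.6667)·(3.1667) + (-0.6667)·(-1.8333) + (-1.6667)·(-1.8333) + (1.3333)·(1.1667) + (3.3333)·(-0.8333) + (0.3333)·(0.1667)) / 5 = -5.3333/5 = -1.0667
  S[X_2,X_2] = ((3.1667)·(3.1667) + (-1.8333)·(-1.8333) + (-1.8333)·(-1.8333) + (1.1667)·(1.1667) + (-0.8333)·(-0.8333) + (0.1667)·(0.1667)) / 5 = 18.8333/5 = 3.7667

S is symmetric (S[j,i] = S[i,j]). Assembling:

S = [[4.6667, -1.0667],
 [-1.0667, 3.7667]]


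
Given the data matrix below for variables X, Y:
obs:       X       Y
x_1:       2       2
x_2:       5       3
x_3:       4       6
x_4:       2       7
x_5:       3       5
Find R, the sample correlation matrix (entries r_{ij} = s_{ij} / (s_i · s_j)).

Step 1 — column means:
  mean(X) = (2 + 5 + 4 + 2 + 3) / 5 = 16/5 = 3.2
  mean(Y) = (2 + 3 + 6 + 7 + 5) / 5 = 23/5 = 4.6

Step 2 — sample variances and covariances s[i,j] = (1/(n-1)) · Σ_k (x_{k,i} - mean_i) · (x_{k,j} - mean_j), with n-1 = 4:
  s[X,X] = ((-1.2)·(-1.2) + (1.8)·(1.8) + (0.8)·(0.8) + (-1.2)·(-1.2) + (-0.2)·(-0.2)) / 4 = 6.8/4 = 1.7
  s[X,Y] = ((-1.2)·(-2.6) + (1.8)·(-1.6) + (0.8)·(1.4) + (-1.2)·(2.4) + (-0.2)·(0.4)) / 4 = -1.6/4 = -0.4
  s[Y,Y] = ((-2.6)·(-2.6) + (-1.6)·(-1.6) + (1.4)·(1.4) + (2.4)·(2.4) + (0.4)·(0.4)) / 4 = 17.2/4 = 4.3
  Sample standard deviations s_i = √(s[i,i]):
  s(X) = √(1.7) = 1.3038
  s(Y) = √(4.3) = 2.0736

Step 3 — r_{ij} = s_{ij} / (s_i · s_j):
  r[X,X] = 1 (diagonal).
  r[X,Y] = -0.4 / (1.3038 · 2.0736) = -0.4 / 2.7037 = -0.1479
  r[Y,Y] = 1 (diagonal).

R is symmetric with unit diagonal. Assembling:

R = [[1, -0.1479],
 [-0.1479, 1]]


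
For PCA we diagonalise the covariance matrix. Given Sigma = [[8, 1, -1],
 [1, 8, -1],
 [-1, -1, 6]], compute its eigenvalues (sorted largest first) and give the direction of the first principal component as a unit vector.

Step 1 — characteristic polynomial p(λ) = det(λI - Sigma) = λ³ - tr·λ² + c_1·λ - det, where tr = trace, c_1 = sum of the principal 2×2 minors, det = det(Sigma):
  tr = 8 + 8 + 6 = 22,
  c_1 = (8·8 - (1)²) + (8·6 - (-1)²) + (8·6 - (-1)²) = 63 + 47 + 47 = 157,
  det = 8·(8·6 - (-1)²) - (1)·((1)·6 - (-1)·(-1)) + (-1)·((1)·(-1) - 8·(-1)) = 8·(47) - (1)·(5) + (-1)·(7) = 364.
  So p(λ) = λ³ - 22λ² + 157λ - 364.
Step 2 — look for an integer root (rational root theorem: any rational root is an integer divisor of 364). Testing λ = 7:
  p(7) = 343 - 1078 + 1099 - 364 = 0  ✓
  Dividing out (λ - 7): p(λ) = (λ - 7)(λ² - 15λ + 52).
Step 3 — remaining eigenvalues from the quadratic λ² - 15λ + 52 = 0:
  Δ = 15² - 4·52 = 225 - 208 = 17,  λ = (15 ± √17)/2 = (15 ± 4.1231)/2 ≈ 9.5616 or 5.4384.
  Sorted: λ_1 = 9.5616,  λ_2 = 7,  λ_3 = 5.4384  (check: sum = 22 = tr ✓).

Step 4 — unit eigenvector for λ_1 ≈ 9.5616: v spans the null space of (Sigma - λ_1 I), whose rows are
  r_1 = (-1.5616, 1, -1),  r_2 = (1, -1.5616, -1),  r_3 = (-1, -1, -3.5616).
  v is orthogonal to every row, so take v ∝ r_1 × r_2 = ((1)·(-1) - (-1)·(-1.5616), (-1)·(1) - (-1.5616)·(-1), (-1.5616)·(-1.5616) - (1)·(1)) ≈ (-2.5616, -2.5616, 1.4384).
  Rescale (multiply by -1 so the first nonzero entry is positive): u = (2.5616, 2.5616, -1.4384).
  ||u|| = √((2.5616)² + (2.5616)² + (-1.4384)²) = √(15.1922) ≈ 3.8977,  v_1 = u/||u|| ≈ (0.6572, 0.6572, -0.369) (||v_1|| = 1).

λ_1 = 9.5616,  λ_2 = 7,  λ_3 = 5.4384;  v_1 ≈ (0.6572, 0.6572, -0.369)


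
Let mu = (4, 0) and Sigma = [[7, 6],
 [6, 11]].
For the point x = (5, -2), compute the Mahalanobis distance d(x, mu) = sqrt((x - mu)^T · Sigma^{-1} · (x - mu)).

Step 1 — centre the observation: (x - mu) = (1, -2).

Step 2 — invert Sigma. det(Sigma) = 7·11 - (6)² = 41.
  Sigma^{-1} = (1/det) · [[d, -b], [-b, a]] = [[0.2683, -0.1463],
 [-0.1463, 0.1707]].

Step 3 — form the quadratic (x - mu)^T · Sigma^{-1} · (x - mu):
  Sigma^{-1} · (x - mu) = (0.561, -0.4878).
  (x - mu)^T · [Sigma^{-1} · (x - mu)] = (1)·(0.561) + (-2)·(-0.4878) = 1.5366.

Step 4 — take square root: d = √(1.5366) ≈ 1.2396.

d(x, mu) = √(1.5366) ≈ 1.2396


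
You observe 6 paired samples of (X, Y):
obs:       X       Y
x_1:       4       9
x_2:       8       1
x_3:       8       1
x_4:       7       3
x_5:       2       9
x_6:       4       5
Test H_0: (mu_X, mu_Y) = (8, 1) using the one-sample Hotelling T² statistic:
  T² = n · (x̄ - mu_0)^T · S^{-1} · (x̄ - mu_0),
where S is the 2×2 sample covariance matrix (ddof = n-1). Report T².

Step 1 — sample mean vector:
  mean(X) = (4 + 8 + 8 + 7 + 2 + 4) / 6 = 33/6 = 5.5
  mean(Y) = (9 + 1 + 1 + 3 + 9 + 5) / 6 = 28/6 = 4.6667
  x̄ = (5.5, 4.6667),  deviation x̄ - mu_0 = (5.5, 4.6667) - (8, 1) = (-2.5, 3.6667).

Step 2 — sample covariance matrix, S[i,j] = (1/(n-1)) · Σ_k (x_{k,i} - mean_i) · (x_{k,j} - mean_j), divisor n-1 = 5:
  S[X,X] = ((-1.5)·(-1.5) + (2.5)·(2.5) + (2.5)·(2.5) + (1.5)·(1.5) + (-3.5)·(-3.5) + (-1.5)·(-1.5)) / 5 = 31.5/5 = 6.3
  S[X,Y] = ((-1.5)·(4.3333) + (2.5)·(-3.6667) + (2.5)·(-3.6667) + (1.5)·(-1.6667) + (-3.5)·(4.3333) + (-1.5)·(0.3333)) / 5 = -43/5 = -8.6
  S[Y,Y] = ((4.3333)·(4.3333) + (-3.6667)·(-3.6667) + (-3.6667)·(-3.6667) + (-1.6667)·(-1.6667) + (4.3333)·(4.3333) + (0.3333)·(0.3333)) / 5 = 67.3333/5 = 13.4667
  S = [[6.3, -8.6],
 [-8.6, 13.4667]].

Step 3 — invert S. det(S) = 6.3·13.4667 - (-8.6)² = 10.88.
  S^{-1} = (1/det) · [[d, -b], [-b, a]] = [[1.2377, 0.7904],
 [0.7904, 0.579]].

Step 4 — quadratic form (x̄ - mu_0)^T · S^{-1} · (x̄ - mu_0):
  S^{-1} · (x̄ - mu_0) = (-0.1961, 0.1471),
  (x̄ - mu_0)^T · [...] = (-2.5)·(-0.1961) + (3.6667)·(0.1471) = 1.0294.

Step 5 — scale by n: T² = 6 · 1.0294 = 6.1765.

T² ≈ 6.1765


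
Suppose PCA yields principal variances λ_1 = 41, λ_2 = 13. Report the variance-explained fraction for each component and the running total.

Step 1 — total variance = trace(Sigma) = Σ λ_i = 41 + 13 = 54.

Step 2 — fraction explained by component i = λ_i / Σ λ:
  PC1: 41/54 = 0.7593
  PC2: 13/54 = 0.2407

Step 3 — cumulative fraction after k components = (λ_1 + ... + λ_k) / Σ λ:
  k = 1: 41/54 = 0.7593
  k = 2: (41 + 13)/54 = 54/54 = 1

Summary (fraction, with percent):

explained: PC1 0.7593 (75.93%), PC2 0.2407 (24.07%);  cumulative: 0.7593, 1


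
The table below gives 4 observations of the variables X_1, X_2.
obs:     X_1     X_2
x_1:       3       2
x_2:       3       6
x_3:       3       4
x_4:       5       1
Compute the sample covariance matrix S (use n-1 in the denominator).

Step 1 — column means:
  mean(X_1) = (3 + 3 + 3 + 5) / 4 = 14/4 = 3.5
  mean(X_2) = (2 + 6 + 4 + 1) / 4 = 13/4 = 3.25

Step 2 — sample covariance S[i,j] = (1/(n-1)) · Σ_k (x_{k,i} - mean_i) · (x_{k,j} - mean_j), with n-1 = 3.
  S[X_1,X_1] = ((-0.5)·(-0.5) + (-0.5)·(-0.5) + (-0.5)·(-0.5) + (1.5)·(1.5)) / 3 = 3/3 = 1
  S[X_1,X_2] = ((-0.5)·(-1.25) + (-0.5)·(2.75) + (-0.5)·(0.75) + (1.5)·(-2.25)) / 3 = -4.5/3 = -1.5
  S[X_2,X_2] = ((-1.25)·(-1.25) + (2.75)·(2.75) + (0.75)·(0.75) + (-2.25)·(-2.25)) / 3 = 14.75/3 = 4.9167

S is symmetric (S[j,i] = S[i,j]). Assembling:

S = [[1, -1.5],
 [-1.5, 4.9167]]


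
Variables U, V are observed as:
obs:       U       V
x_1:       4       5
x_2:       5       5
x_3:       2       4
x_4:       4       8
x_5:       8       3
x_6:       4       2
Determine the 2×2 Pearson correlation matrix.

Step 1 — column means:
  mean(U) = (4 + 5 + 2 + 4 + 8 + 4) / 6 = 27/6 = 4.5
  mean(V) = (5 + 5 + 4 + 8 + 3 + 2) / 6 = 27/6 = 4.5

Step 2 — sample variances and covariances s[i,j] = (1/(n-1)) · Σ_k (x_{k,i} - mean_i) · (x_{k,j} - mean_j), with n-1 = 5:
  s[U,U] = ((-0.5)·(-0.5) + (0.5)·(0.5) + (-2.5)·(-2.5) + (-0.5)·(-0.5) + (3.5)·(3.5) + (-0.5)·(-0.5)) / 5 = 19.5/5 = 3.9
  s[U,V] = ((-0.5)·(0.5) + (0.5)·(0.5) + (-2.5)·(-0.5) + (-0.5)·(3.5) + (3.5)·(-1.5) + (-0.5)·(-2.5)) / 5 = -4.5/5 = -0.9
  s[V,V] = ((0.5)·(0.5) + (0.5)·(0.5) + (-0.5)·(-0.5) + (3.5)·(3.5) + (-1.5)·(-1.5) + (-2.5)·(-2.5)) / 5 = 21.5/5 = 4.3
  Sample standard deviations s_i = √(s[i,i]):
  s(U) = √(3.9) = 1.9748
  s(V) = √(4.3) = 2.0736

Step 3 — r_{ij} = s_{ij} / (s_i · s_j):
  r[U,U] = 1 (diagonal).
  r[U,V] = -0.9 / (1.9748 · 2.0736) = -0.9 / 4.0951 = -0.2198
  r[V,V] = 1 (diagonal).

R is symmetric with unit diagonal. Assembling:

R = [[1, -0.2198],
 [-0.2198, 1]]


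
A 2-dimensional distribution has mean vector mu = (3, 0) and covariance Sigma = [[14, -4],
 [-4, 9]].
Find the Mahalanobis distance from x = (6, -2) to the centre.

Step 1 — centre the observation: (x - mu) = (3, -2).

Step 2 — invert Sigma. det(Sigma) = 14·9 - (-4)² = 110.
  Sigma^{-1} = (1/det) · [[d, -b], [-b, a]] = [[0.0818, 0.0364],
 [0.0364, 0.1273]].

Step 3 — form the quadratic (x - mu)^T · Sigma^{-1} · (x - mu):
  Sigma^{-1} · (x - mu) = (0.1727, -0.1455).
  (x - mu)^T · [Sigma^{-1} · (x - mu)] = (3)·(0.1727) + (-2)·(-0.1455) = 0.8091.

Step 4 — take square root: d = √(0.8091) ≈ 0.8995.

d(x, mu) = √(0.8091) ≈ 0.8995


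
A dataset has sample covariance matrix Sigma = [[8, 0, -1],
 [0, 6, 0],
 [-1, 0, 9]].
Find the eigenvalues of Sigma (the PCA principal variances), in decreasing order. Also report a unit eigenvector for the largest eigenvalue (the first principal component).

Step 1 — characteristic polynomial p(λ) = det(λI - Sigma) = λ³ - tr·λ² + c_1·λ - det, where tr = trace, c_1 = sum of the principal 2×2 minors, det = det(Sigma):
  tr = 8 + 6 + 9 = 23,
  c_1 = (8·6 - (0)²) + (8·9 - (-1)²) + (6·9 - (0)²) = 48 + 71 + 54 = 173,
  det = 8·(6·9 - (0)²) - (0)·((0)·9 - (0)·(-1)) + (-1)·((0)·(0) - 6·(-1)) = 8·(54) - (0)·(0) + (-1)·(6) = 426.
  So p(λ) = λ³ - 23λ² + 173λ - 426.
Step 2 — look for an integer root (rational root theorem: any rational root is an integer divisor of 426). Testing λ = 6:
  p(6) = 216 - 828 + 1038 - 426 = 0  ✓
  Dividing out (λ - 6): p(λ) = (λ - 6)(λ² - 17λ + 71).
Step 3 — remaining eigenvalues from the quadratic λ² - 17λ + 71 = 0:
  Δ = 17² - 4·71 = 289 - 284 = 5,  λ = (17 ± √5)/2 = (17 ± 2.2361)/2 ≈ 9.618 or 7.382.
  Sorted: λ_1 = 9.618,  λ_2 = 7.382,  λ_3 = 6  (check: sum = 23 = tr ✓).

Step 4 — unit eigenvector for λ_1 ≈ 9.618: v spans the null space of (Sigma - λ_1 I), whose rows are
  r_1 = (-1.618, 0, -1),  r_2 = (0, -3.618, 0),  r_3 = (-1, 0, -0.618).
  v is orthogonal to every row, so take v ∝ r_1 × r_2 = ((0)·(0) - (-1)·(-3.618), (-1)·(0) - (-1.618)·(0), (-1.618)·(-3.618) - (0)·(0)) ≈ (-3.618, 0, 5.8541).
  Rescale (multiply by -1 so the first nonzero entry is positive): u = (3.618, 0, -5.8541).
  ||u|| = √((3.618)² + (0)² + (-5.8541)²) = √(47.3607) ≈ 6.8819,  v_1 = u/||u|| ≈ (0.5257, 0, -0.8507) (||v_1|| = 1).

λ_1 = 9.618,  λ_2 = 7.382,  λ_3 = 6;  v_1 ≈ (0.5257, 0, -0.8507)


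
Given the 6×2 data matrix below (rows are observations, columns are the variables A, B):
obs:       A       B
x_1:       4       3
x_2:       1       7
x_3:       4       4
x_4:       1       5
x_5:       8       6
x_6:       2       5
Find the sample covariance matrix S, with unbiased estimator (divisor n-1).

Step 1 — column means:
  mean(A) = (4 + 1 + 4 + 1 + 8 + 2) / 6 = 20/6 = 3.3333
  mean(B) = (3 + 7 + 4 + 5 + 6 + 5) / 6 = 30/6 = 5

Step 2 — sample covariance S[i,j] = (1/(n-1)) · Σ_k (x_{k,i} - mean_i) · (x_{k,j} - mean_j), with n-1 = 5.
  S[A,A] = ((0.6667)·(0.6667) + (-2.3333)·(-2.3333) + (0.6667)·(0.6667) + (-2.3333)·(-2.3333) + (4.6667)·(4.6667) + (-1.3333)·(-1.3333)) / 5 = 35.3333/5 = 7.0667
  S[A,B] = ((0.6667)·(-2) + (-2.3333)·(2) + (0.6667)·(-1) + (-2.3333)·(0) + (4.6667)·(1) + (-1.3333)·(0)) / 5 = -2/5 = -0.4
  S[B,B] = ((-2)·(-2) + (2)·(2) + (-1)·(-1) + (0)·(0) + (1)·(1) + (0)·(0)) / 5 = 10/5 = 2

S is symmetric (S[j,i] = S[i,j]). Assembling:

S = [[7.0667, -0.4],
 [-0.4, 2]]


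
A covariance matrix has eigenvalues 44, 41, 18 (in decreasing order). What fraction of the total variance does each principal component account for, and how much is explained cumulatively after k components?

Step 1 — total variance = trace(Sigma) = Σ λ_i = 44 + 41 + 18 = 103.

Step 2 — fraction explained by component i = λ_i / Σ λ:
  PC1: 44/103 = 0.4272
  PC2: 41/103 = 0.3981
  PC3: 18/103 = 0.1748

Step 3 — cumulative fraction after k components = (λ_1 + ... + λ_k) / Σ λ:
  k = 1: 44/103 = 0.4272
  k = 2: (44 + 41)/103 = 85/103 = 0.8252
  k = 3: (44 + 41 + 18)/103 = 103/103 = 1

Summary (fraction, with percent):

explained: PC1 0.4272 (42.72%), PC2 0.3981 (39.81%), PC3 0.1748 (17.48%);  cumulative: 0.4272, 0.8252, 1


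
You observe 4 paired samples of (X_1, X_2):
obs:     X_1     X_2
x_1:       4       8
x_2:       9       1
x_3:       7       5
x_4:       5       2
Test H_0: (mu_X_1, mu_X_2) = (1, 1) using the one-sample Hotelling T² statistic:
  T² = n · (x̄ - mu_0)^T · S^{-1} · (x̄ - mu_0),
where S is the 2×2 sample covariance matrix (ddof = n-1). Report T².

Step 1 — sample mean vector:
  mean(X_1) = (4 + 9 + 7 + 5) / 4 = 25/4 = 6.25
  mean(X_2) = (8 + 1 + 5 + 2) / 4 = 16/4 = 4
  x̄ = (6.25, 4),  deviation x̄ - mu_0 = (6.25, 4) - (1, 1) = (5.25, 3).

Step 2 — sample covariance matrix, S[i,j] = (1/(n-1)) · Σ_k (x_{k,i} - mean_i) · (x_{k,j} - mean_j), divisor n-1 = 3:
  S[X_1,X_1] = ((-2.25)·(-2.25) + (2.75)·(2.75) + (0.75)·(0.75) + (-1.25)·(-1.25)) / 3 = 14.75/3 = 4.9167
  S[X_1,X_2] = ((-2.25)·(4) + (2.75)·(-3) + (0.75)·(1) + (-1.25)·(-2)) / 3 = -14/3 = -4.6667
  S[X_2,X_2] = ((4)·(4) + (-3)·(-3) + (1)·(1) + (-2)·(-2)) / 3 = 30/3 = 10
  S = [[4.9167, -4.6667],
 [-4.6667, 10]].

Step 3 — invert S. det(S) = 4.9167·10 - (-4.6667)² = 27.3889.
  S^{-1} = (1/det) · [[d, -b], [-b, a]] = [[0.3651, 0.1704],
 [0.1704, 0.1795]].

Step 4 — quadratic form (x̄ - mu_0)^T · S^{-1} · (x̄ - mu_0):
  S^{-1} · (x̄ - mu_0) = (2.428, 1.4331),
  (x̄ - mu_0)^T · [...] = (5.25)·(2.428) + (3)·(1.4331) = 17.0461.

Step 5 — scale by n: T² = 4 · 17.0461 = 68.1846.

T² ≈ 68.1846


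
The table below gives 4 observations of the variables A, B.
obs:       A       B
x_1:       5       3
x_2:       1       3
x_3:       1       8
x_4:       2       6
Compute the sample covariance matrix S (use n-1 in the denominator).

Step 1 — column means:
  mean(A) = (5 + 1 + 1 + 2) / 4 = 9/4 = 2.25
  mean(B) = (3 + 3 + 8 + 6) / 4 = 20/4 = 5

Step 2 — sample covariance S[i,j] = (1/(n-1)) · Σ_k (x_{k,i} - mean_i) · (x_{k,j} - mean_j), with n-1 = 3.
  S[A,A] = ((2.75)·(2.75) + (-1.25)·(-1.25) + (-1.25)·(-1.25) + (-0.25)·(-0.25)) / 3 = 10.75/3 = 3.5833
  S[A,B] = ((2.75)·(-2) + (-1.25)·(-2) + (-1.25)·(3) + (-0.25)·(1)) / 3 = -7/3 = -2.3333
  S[B,B] = ((-2)·(-2) + (-2)·(-2) + (3)·(3) + (1)·(1)) / 3 = 18/3 = 6

S is symmetric (S[j,i] = S[i,j]). Assembling:

S = [[3.5833, -2.3333],
 [-2.3333, 6]]


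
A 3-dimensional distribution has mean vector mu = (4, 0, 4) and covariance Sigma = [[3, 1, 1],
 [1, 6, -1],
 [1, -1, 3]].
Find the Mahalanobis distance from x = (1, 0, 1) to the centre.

Step 1 — centre the observation: (x - mu) = (-3, 0, -3).

Step 2 — invert Sigma (cofactor / det for 3×3, or solve directly):
  Sigma^{-1} = [[0.425, -0.1, -0.175],
 [-0.1, 0.2, 0.1],
 [-0.175, 0.1, 0.425]].

Step 3 — form the quadratic (x - mu)^T · Sigma^{-1} · (x - mu):
  Sigma^{-1} · (x - mu) = (-0.75, 0, -0.75).
  (x - mu)^T · [Sigma^{-1} · (x - mu)] = (-3)·(-0.75) + (0)·(0) + (-3)·(-0.75) = 4.5.

Step 4 — take square root: d = √(4.5) ≈ 2.1213.

d(x, mu) = √(4.5) ≈ 2.1213


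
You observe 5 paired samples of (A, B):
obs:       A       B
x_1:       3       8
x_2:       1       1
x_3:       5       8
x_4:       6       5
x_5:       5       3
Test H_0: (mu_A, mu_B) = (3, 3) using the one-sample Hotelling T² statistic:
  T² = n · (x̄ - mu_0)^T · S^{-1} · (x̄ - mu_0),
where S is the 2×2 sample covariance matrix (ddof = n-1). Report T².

Step 1 — sample mean vector:
  mean(A) = (3 + 1 + 5 + 6 + 5) / 5 = 20/5 = 4
  mean(B) = (8 + 1 + 8 + 5 + 3) / 5 = 25/5 = 5
  x̄ = (4, 5),  deviation x̄ - mu_0 = (4, 5) - (3, 3) = (1, 2).

Step 2 — sample covariance matrix, S[i,j] = (1/(n-1)) · Σ_k (x_{k,i} - mean_i) · (x_{k,j} - mean_j), divisor n-1 = 4:
  S[A,A] = ((-1)·(-1) + (-3)·(-3) + (1)·(1) + (2)·(2) + (1)·(1)) / 4 = 16/4 = 4
  S[A,B] = ((-1)·(3) + (-3)·(-4) + (1)·(3) + (2)·(0) + (1)·(-2)) / 4 = 10/4 = 2.5
  S[B,B] = ((3)·(3) + (-4)·(-4) + (3)·(3) + (0)·(0) + (-2)·(-2)) / 4 = 38/4 = 9.5
  S = [[4, 2.5],
 [2.5, 9.5]].

Step 3 — invert S. det(S) = 4·9.5 - (2.5)² = 31.75.
  S^{-1} = (1/det) · [[d, -b], [-b, a]] = [[0.2992, -0.0787],
 [-0.0787, 0.126]].

Step 4 — quadratic form (x̄ - mu_0)^T · S^{-1} · (x̄ - mu_0):
  S^{-1} · (x̄ - mu_0) = (0.1417, 0.1732),
  (x̄ - mu_0)^T · [...] = (1)·(0.1417) + (2)·(0.1732) = 0.4882.

Step 5 — scale by n: T² = 5 · 0.4882 = 2.4409.

T² ≈ 2.4409
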